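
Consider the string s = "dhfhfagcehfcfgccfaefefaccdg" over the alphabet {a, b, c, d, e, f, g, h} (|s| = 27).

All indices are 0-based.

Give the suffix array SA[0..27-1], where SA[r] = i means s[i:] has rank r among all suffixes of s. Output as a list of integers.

rank | idx | suffix
   0 |  22 | accdg
   1 |  17 | aefefaccdg
   2 |   5 | agcehfcfgccfaefefaccdg
   3 |  23 | ccdg
   4 |  14 | ccfaefefaccdg
   5 |  24 | cdg
   6 |   7 | cehfcfgccfaefefaccdg
   7 |  15 | cfaefefaccdg
   8 |  11 | cfgccfaefefaccdg
   9 |  25 | dg
  10 |   0 | dhfhfagcehfcfgccfaefefaccdg
  11 |  20 | efaccdg
  12 |  18 | efefaccdg
  13 |   8 | ehfcfgccfaefefaccdg
  14 |  21 | faccdg
  15 |  16 | faefefaccdg
  16 |   4 | fagcehfcfgccfaefefaccdg
  17 |  10 | fcfgccfaefefaccdg
  18 |  19 | fefaccdg
  19 |  12 | fgccfaefefaccdg
  20 |   2 | fhfagcehfcfgccfaefefaccdg
  21 |  26 | g
  22 |  13 | gccfaefefaccdg
  23 |   6 | gcehfcfgccfaefefaccdg
  24 |   3 | hfagcehfcfgccfaefefaccdg
  25 |   9 | hfcfgccfaefefaccdg
  26 |   1 | hfhfagcehfcfgccfaefefaccdg

[22, 17, 5, 23, 14, 24, 7, 15, 11, 25, 0, 20, 18, 8, 21, 16, 4, 10, 19, 12, 2, 26, 13, 6, 3, 9, 1]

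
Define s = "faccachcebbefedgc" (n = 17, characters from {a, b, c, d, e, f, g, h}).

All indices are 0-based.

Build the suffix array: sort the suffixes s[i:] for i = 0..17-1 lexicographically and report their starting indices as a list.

sorted suffixes:
  #0 SA[0]=1  'accachcebbefedgc'
  #1 SA[1]=4  'achcebbefedgc'
  #2 SA[2]=9  'bbefedgc'
  #3 SA[3]=10  'befedgc'
  #4 SA[4]=16  'c'
  #5 SA[5]=3  'cachcebbefedgc'
  #6 SA[6]=2  'ccachcebbefedgc'
  #7 SA[7]=7  'cebbefedgc'
  #8 SA[8]=5  'chcebbefedgc'
  #9 SA[9]=14  'dgc'
  #10 SA[10]=8  'ebbefedgc'
  #11 SA[11]=13  'edgc'
  #12 SA[12]=11  'efedgc'
  #13 SA[13]=0  'faccachcebbefedgc'
  #14 SA[14]=12  'fedgc'
  #15 SA[15]=15  'gc'
  #16 SA[16]=6  'hcebbefedgc'

[1, 4, 9, 10, 16, 3, 2, 7, 5, 14, 8, 13, 11, 0, 12, 15, 6]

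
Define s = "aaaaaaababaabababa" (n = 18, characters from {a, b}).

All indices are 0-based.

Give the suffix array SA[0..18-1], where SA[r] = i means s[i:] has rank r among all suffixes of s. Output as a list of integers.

[17, 0, 1, 2, 3, 4, 5, 10, 15, 8, 13, 6, 11, 16, 9, 14, 7, 12]

sorted suffixes:
  #0 SA[0]=17  'a'
  #1 SA[1]=0  'aaaaaaababaabababa'
  #2 SA[2]=1  'aaaaaababaabababa'
  #3 SA[3]=2  'aaaaababaabababa'
  #4 SA[4]=3  'aaaababaabababa'
  #5 SA[5]=4  'aaababaabababa'
  #6 SA[6]=5  'aababaabababa'
  #7 SA[7]=10  'aabababa'
  #8 SA[8]=15  'aba'
  #9 SA[9]=8  'abaabababa'
  #10 SA[10]=13  'ababa'
  #11 SA[11]=6  'ababaabababa'
  #12 SA[12]=11  'abababa'
  #13 SA[13]=16  'ba'
  #14 SA[14]=9  'baabababa'
  #15 SA[15]=14  'baba'
  #16 SA[16]=7  'babaabababa'
  #17 SA[17]=12  'bababa'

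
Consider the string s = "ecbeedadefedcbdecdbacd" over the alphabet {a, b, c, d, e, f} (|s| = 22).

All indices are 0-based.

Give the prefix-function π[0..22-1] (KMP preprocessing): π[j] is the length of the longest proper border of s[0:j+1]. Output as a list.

π[0] = 0
j=1 s[j]='c': π[1]=0 (border '')
j=2 s[j]='b': π[2]=0 (border '')
j=3 s[j]='e': π[3]=1 (border 'e')
j=4 s[j]='e': k: 1→0; π[4]=1 (border 'e')
j=5 s[j]='d': k: 1→0; π[5]=0 (border '')
j=6 s[j]='a': π[6]=0 (border '')
j=7 s[j]='d': π[7]=0 (border '')
j=8 s[j]='e': π[8]=1 (border 'e')
j=9 s[j]='f': k: 1→0; π[9]=0 (border '')
j=10 s[j]='e': π[10]=1 (border 'e')
j=11 s[j]='d': k: 1→0; π[11]=0 (border '')
j=12 s[j]='c': π[12]=0 (border '')
j=13 s[j]='b': π[13]=0 (border '')
j=14 s[j]='d': π[14]=0 (border '')
j=15 s[j]='e': π[15]=1 (border 'e')
j=16 s[j]='c': π[16]=2 (border 'ec')
j=17 s[j]='d': k: 2→0; π[17]=0 (border '')
j=18 s[j]='b': π[18]=0 (border '')
j=19 s[j]='a': π[19]=0 (border '')
j=20 s[j]='c': π[20]=0 (border '')
j=21 s[j]='d': π[21]=0 (border '')

[0, 0, 0, 1, 1, 0, 0, 0, 1, 0, 1, 0, 0, 0, 0, 1, 2, 0, 0, 0, 0, 0]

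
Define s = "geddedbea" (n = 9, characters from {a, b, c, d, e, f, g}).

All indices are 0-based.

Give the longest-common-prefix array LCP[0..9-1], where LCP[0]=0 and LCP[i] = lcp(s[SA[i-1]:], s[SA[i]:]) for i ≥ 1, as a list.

[0, 0, 0, 1, 1, 0, 1, 2, 0]

rank | idx | suffix
   0 |   8 | a
   1 |   6 | bea
   2 |   5 | dbea
   3 |   2 | ddedbea
   4 |   3 | dedbea
   5 |   7 | ea
   6 |   4 | edbea
   7 |   1 | eddedbea
   8 |   0 | geddedbea

SA = [8, 6, 5, 2, 3, 7, 4, 1, 0]
rank  pair      lcp
   1  s[8:],s[6:]  0  ''
   2  s[6:],s[5:]  0  ''
   3  s[5:],s[2:]  1  'd'
   4  s[2:],s[3:]  1  'd'
   5  s[3:],s[7:]  0  ''
   6  s[7:],s[4:]  1  'e'
   7  s[4:],s[1:]  2  'ed'
   8  s[1:],s[0:]  0  ''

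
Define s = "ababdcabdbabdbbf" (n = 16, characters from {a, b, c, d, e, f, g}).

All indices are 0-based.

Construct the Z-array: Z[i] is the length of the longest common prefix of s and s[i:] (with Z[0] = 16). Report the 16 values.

[16, 0, 2, 0, 0, 0, 2, 0, 0, 0, 2, 0, 0, 0, 0, 0]

Z[0]=16
i=1: outside box; Z[1]=0
i=2: outside box; Z[2]=2 scan→box=[2,4)
i=3: min(r-i=1, Z[1]=0)=0; Z[3]=0
i=4: outside box; Z[4]=0
i=5: outside box; Z[5]=0
i=6: outside box; Z[6]=2 scan→box=[6,8)
i=7: min(r-i=1, Z[1]=0)=0; Z[7]=0
i=8: outside box; Z[8]=0
i=9: outside box; Z[9]=0
i=10: outside box; Z[10]=2 scan→box=[10,12)
i=11: min(r-i=1, Z[1]=0)=0; Z[11]=0
i=12: outside box; Z[12]=0
i=13: outside box; Z[13]=0
i=14: outside box; Z[14]=0
i=15: outside box; Z[15]=0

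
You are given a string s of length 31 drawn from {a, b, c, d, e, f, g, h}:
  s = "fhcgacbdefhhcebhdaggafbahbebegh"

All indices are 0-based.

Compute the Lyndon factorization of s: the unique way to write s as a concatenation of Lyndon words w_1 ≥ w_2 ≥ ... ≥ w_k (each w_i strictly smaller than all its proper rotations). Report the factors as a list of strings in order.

emit factor 1: 'fh' (i=0, period=2)
emit factor 2: 'cg' (i=2, period=2)
emit factor 3: 'acbdefhhcebhdaggafbahbebegh' (i=4, period=27)

["fh", "cg", "acbdefhhcebhdaggafbahbebegh"]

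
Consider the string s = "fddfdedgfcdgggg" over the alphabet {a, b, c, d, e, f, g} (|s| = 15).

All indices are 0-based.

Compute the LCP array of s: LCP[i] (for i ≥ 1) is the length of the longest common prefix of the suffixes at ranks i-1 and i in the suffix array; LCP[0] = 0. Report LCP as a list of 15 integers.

sorted suffixes:
  #0 SA[0]=9  'cdgggg'
  #1 SA[1]=1  'ddfdedgfcdgggg'
  #2 SA[2]=4  'dedgfcdgggg'
  #3 SA[3]=2  'dfdedgfcdgggg'
  #4 SA[4]=6  'dgfcdgggg'
  #5 SA[5]=10  'dgggg'
  #6 SA[6]=5  'edgfcdgggg'
  #7 SA[7]=8  'fcdgggg'
  #8 SA[8]=0  'fddfdedgfcdgggg'
  #9 SA[9]=3  'fdedgfcdgggg'
  #10 SA[10]=14  'g'
  #11 SA[11]=7  'gfcdgggg'
  #12 SA[12]=13  'gg'
  #13 SA[13]=12  'ggg'
  #14 SA[14]=11  'gggg'

SA = [9, 1, 4, 2, 6, 10, 5, 8, 0, 3, 14, 7, 13, 12, 11]
i: (SA[i-1],SA[i]) lcp shared
  1: (9,1) 0 ''
  2: (1,4) 1 'd'
  3: (4,2) 1 'd'
  4: (2,6) 1 'd'
  5: (6,10) 2 'dg'
  6: (10,5) 0 ''
  7: (5,8) 0 ''
  8: (8,0) 1 'f'
  9: (0,3) 2 'fd'
  10: (3,14) 0 ''
  11: (14,7) 1 'g'
  12: (7,13) 1 'g'
  13: (13,12) 2 'gg'
  14: (12,11) 3 'ggg'

[0, 0, 1, 1, 1, 2, 0, 0, 1, 2, 0, 1, 1, 2, 3]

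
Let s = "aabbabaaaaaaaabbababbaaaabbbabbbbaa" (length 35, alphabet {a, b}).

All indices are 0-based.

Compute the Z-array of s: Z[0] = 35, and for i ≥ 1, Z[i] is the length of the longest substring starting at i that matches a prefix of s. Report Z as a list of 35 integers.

Z[0]=35
i=1: i≥r, start 0; Z[1]=1 scan→box=[1,2)
i=2: i≥r, start 0; Z[2]=0
i=3: i≥r, start 0; Z[3]=0
i=4: i≥r, start 0; Z[4]=1 scan→box=[4,5)
i=5: i≥r, start 0; Z[5]=0
i=6: i≥r, start 0; Z[6]=2 scan→box=[6,8)
i=7: min(r-i=1, Z[1]=1)=1; Z[7]=2 scan→box=[7,9)
i=8: min(r-i=1, Z[1]=1)=1; Z[8]=2 scan→box=[8,10)
i=9: min(r-i=1, Z[1]=1)=1; Z[9]=2 scan→box=[9,11)
i=10: min(r-i=1, Z[1]=1)=1; Z[10]=2 scan→box=[10,12)
i=11: min(r-i=1, Z[1]=1)=1; Z[11]=2 scan→box=[11,13)
i=12: min(r-i=1, Z[1]=1)=1; Z[12]=7 scan→box=[12,19)
i=13: min(r-i=6, Z[1]=1)=1; Z[13]=1
i=14: min(r-i=5, Z[2]=0)=0; Z[14]=0
i=15: min(r-i=4, Z[3]=0)=0; Z[15]=0
i=16: min(r-i=3, Z[4]=1)=1; Z[16]=1
i=17: min(r-i=2, Z[5]=0)=0; Z[17]=0
i=18: min(r-i=1, Z[6]=2)=1; Z[18]=1
i=19: i≥r, start 0; Z[19]=0
i=20: i≥r, start 0; Z[20]=0
i=21: i≥r, start 0; Z[21]=2 scan→box=[21,23)
i=22: min(r-i=1, Z[1]=1)=1; Z[22]=2 scan→box=[22,24)
i=23: min(r-i=1, Z[1]=1)=1; Z[23]=4 scan→box=[23,27)
i=24: min(r-i=3, Z[1]=1)=1; Z[24]=1
i=25: min(r-i=2, Z[2]=0)=0; Z[25]=0
i=26: min(r-i=1, Z[3]=0)=0; Z[26]=0
i=27: i≥r, start 0; Z[27]=0
i=28: i≥r, start 0; Z[28]=1 scan→box=[28,29)
i=29: i≥r, start 0; Z[29]=0
i=30: i≥r, start 0; Z[30]=0
i=31: i≥r, start 0; Z[31]=0
i=32: i≥r, start 0; Z[32]=0
i=33: i≥r, start 0; Z[33]=2 scan→box=[33,35)
i=34: min(r-i=1, Z[1]=1)=1; Z[34]=1

[35, 1, 0, 0, 1, 0, 2, 2, 2, 2, 2, 2, 7, 1, 0, 0, 1, 0, 1, 0, 0, 2, 2, 4, 1, 0, 0, 0, 1, 0, 0, 0, 0, 2, 1]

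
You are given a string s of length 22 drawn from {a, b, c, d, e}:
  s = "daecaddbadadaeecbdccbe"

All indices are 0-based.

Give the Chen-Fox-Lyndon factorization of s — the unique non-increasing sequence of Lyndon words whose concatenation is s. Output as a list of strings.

emit factor 1: 'd' (i=0, period=1)
emit factor 2: 'aec' (i=1, period=3)
emit factor 3: 'addb' (i=4, period=4)
emit factor 4: 'adadaeecbdccbe' (i=8, period=14)

["d", "aec", "addb", "adadaeecbdccbe"]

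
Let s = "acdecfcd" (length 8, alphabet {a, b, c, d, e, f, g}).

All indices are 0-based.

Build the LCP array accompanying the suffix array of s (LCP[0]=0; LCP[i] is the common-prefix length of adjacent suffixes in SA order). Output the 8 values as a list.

rank→(start, suffix):
  0 → (0, 'acdecfcd')
  1 → (6, 'cd')
  2 → (1, 'cdecfcd')
  3 → (4, 'cfcd')
  4 → (7, 'd')
  5 → (2, 'decfcd')
  6 → (3, 'ecfcd')
  7 → (5, 'fcd')

SA = [0, 6, 1, 4, 7, 2, 3, 5]
rank  pair      lcp
   1  s[0:],s[6:]  0  ''
   2  s[6:],s[1:]  2  'cd'
   3  s[1:],s[4:]  1  'c'
   4  s[4:],s[7:]  0  ''
   5  s[7:],s[2:]  1  'd'
   6  s[2:],s[3:]  0  ''
   7  s[3:],s[5:]  0  ''

[0, 0, 2, 1, 0, 1, 0, 0]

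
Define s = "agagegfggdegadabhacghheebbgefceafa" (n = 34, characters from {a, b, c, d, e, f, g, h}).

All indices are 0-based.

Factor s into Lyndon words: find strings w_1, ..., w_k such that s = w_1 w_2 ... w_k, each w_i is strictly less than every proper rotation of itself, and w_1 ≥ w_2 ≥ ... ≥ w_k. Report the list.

emit factor 1: 'agagegfggdeg' (i=0, period=12)
emit factor 2: 'ad' (i=12, period=2)
emit factor 3: 'abhacghheebbgefceaf' (i=14, period=19)
emit factor 4: 'a' (i=33, period=1)

["agagegfggdeg", "ad", "abhacghheebbgefceaf", "a"]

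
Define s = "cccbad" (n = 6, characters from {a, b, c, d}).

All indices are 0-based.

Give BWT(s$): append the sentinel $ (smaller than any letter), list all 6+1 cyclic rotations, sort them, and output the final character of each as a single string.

rank  rotation last
    0  $cccbad  d
    1  ad$cccb  b
    2  bad$ccc  c
    3  cbad$cc  c
    4  ccbad$c  c
    5  cccbad$  $
    6  d$cccba  a

dbccc$a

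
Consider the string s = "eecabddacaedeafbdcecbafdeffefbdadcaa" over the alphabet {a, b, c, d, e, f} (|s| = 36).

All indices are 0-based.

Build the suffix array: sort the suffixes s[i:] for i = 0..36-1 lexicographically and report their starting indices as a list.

[35, 34, 3, 7, 31, 9, 13, 21, 20, 29, 15, 4, 33, 2, 8, 19, 17, 6, 30, 32, 16, 5, 11, 23, 12, 1, 18, 10, 0, 27, 24, 28, 14, 22, 26, 25]

sorted suffixes:
  #0 SA[0]=35  'a'
  #1 SA[1]=34  'aa'
  #2 SA[2]=3  'abddacaedeafbdcecbafdeffefbdadcaa'
  #3 SA[3]=7  'acaedeafbdcecbafdeffefbdadcaa'
  #4 SA[4]=31  'adcaa'
  #5 SA[5]=9  'aedeafbdcecbafdeffefbdadcaa'
  #6 SA[6]=13  'afbdcecbafdeffefbdadcaa'
  #7 SA[7]=21  'afdeffefbdadcaa'
  #8 SA[8]=20  'bafdeffefbdadcaa'
  #9 SA[9]=29  'bdadcaa'
  #10 SA[10]=15  'bdcecbafdeffefbdadcaa'
  #11 SA[11]=4  'bddacaedeafbdcecbafdeffefbdadcaa'
  #12 SA[12]=33  'caa'
  #13 SA[13]=2  'cabddacaedeafbdcecbafdeffefbdadcaa'
  #14 SA[14]=8  'caedeafbdcecbafdeffefbdadcaa'
  #15 SA[15]=19  'cbafdeffefbdadcaa'
  #16 SA[16]=17  'cecbafdeffefbdadcaa'
  #17 SA[17]=6  'dacaedeafbdcecbafdeffefbdadcaa'
  #18 SA[18]=30  'dadcaa'
  #19 SA[19]=32  'dcaa'
  #20 SA[20]=16  'dcecbafdeffefbdadcaa'
  #21 SA[21]=5  'ddacaedeafbdcecbafdeffefbdadcaa'
  #22 SA[22]=11  'deafbdcecbafdeffefbdadcaa'
  #23 SA[23]=23  'deffefbdadcaa'
  #24 SA[24]=12  'eafbdcecbafdeffefbdadcaa'
  #25 SA[25]=1  'ecabddacaedeafbdcecbafdeffefbdadcaa'
  #26 SA[26]=18  'ecbafdeffefbdadcaa'
  #27 SA[27]=10  'edeafbdcecbafdeffefbdadcaa'
  #28 SA[28]=0  'eecabddacaedeafbdcecbafdeffefbdadcaa'
  #29 SA[29]=27  'efbdadcaa'
  #30 SA[30]=24  'effefbdadcaa'
  #31 SA[31]=28  'fbdadcaa'
  #32 SA[32]=14  'fbdcecbafdeffefbdadcaa'
  #33 SA[33]=22  'fdeffefbdadcaa'
  #34 SA[34]=26  'fefbdadcaa'
  #35 SA[35]=25  'ffefbdadcaa'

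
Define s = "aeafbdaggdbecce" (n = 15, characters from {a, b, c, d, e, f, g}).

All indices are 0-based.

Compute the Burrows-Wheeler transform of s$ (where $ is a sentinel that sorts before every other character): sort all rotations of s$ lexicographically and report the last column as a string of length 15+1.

rank  rotation          last
    0  $aeafbdaggdbecce  e
    1  aeafbdaggdbecce$  $
    2  afbdaggdbecce$ae  e
    3  aggdbecce$aeafbd  d
    4  bdaggdbecce$aeaf  f
    5  becce$aeafbdaggd  d
    6  cce$aeafbdaggdbe  e
    7  ce$aeafbdaggdbec  c
    8  daggdbecce$aeafb  b
    9  dbecce$aeafbdagg  g
   10  e$aeafbdaggdbecc  c
   11  eafbdaggdbecce$a  a
   12  ecce$aeafbdaggdb  b
   13  fbdaggdbecce$aea  a
   14  gdbecce$aeafbdag  g
   15  ggdbecce$aeafbda  a

e$edfdecbgcabaga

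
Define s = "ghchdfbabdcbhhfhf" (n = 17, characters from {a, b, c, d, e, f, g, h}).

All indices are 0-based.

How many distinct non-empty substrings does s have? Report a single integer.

rank→(start, suffix):
  0 → (7, 'abdcbhhfhf')
  1 → (6, 'babdcbhhfhf')
  2 → (8, 'bdcbhhfhf')
  3 → (11, 'bhhfhf')
  4 → (10, 'cbhhfhf')
  5 → (2, 'chdfbabdcbhhfhf')
  6 → (9, 'dcbhhfhf')
  7 → (4, 'dfbabdcbhhfhf')
  8 → (16, 'f')
  9 → (5, 'fbabdcbhhfhf')
  10 → (14, 'fhf')
  11 → (0, 'ghchdfbabdcbhhfhf')
  12 → (1, 'hchdfbabdcbhhfhf')
  13 → (3, 'hdfbabdcbhhfhf')
  14 → (15, 'hf')
  15 → (13, 'hfhf')
  16 → (12, 'hhfhf')

SA = [7, 6, 8, 11, 10, 2, 9, 4, 16, 5, 14, 0, 1, 3, 15, 13, 12]
[i] adj suffixes → lcp
  [1] 7/6 → 0 ('')
  [2] 6/8 → 1 ('b')
  [3] 8/11 → 1 ('b')
  [4] 11/10 → 0 ('')
  [5] 10/2 → 1 ('c')
  [6] 2/9 → 0 ('')
  [7] 9/4 → 1 ('d')
  [8] 4/16 → 0 ('')
  [9] 16/5 → 1 ('f')
  [10] 5/14 → 1 ('f')
  [11] 14/0 → 0 ('')
  [12] 0/1 → 0 ('')
  [13] 1/3 → 1 ('h')
  [14] 3/15 → 1 ('h')
  [15] 15/13 → 2 ('hf')
  [16] 13/12 → 1 ('h')

n(n+1)/2 = 17·18/2 = 153
Σ LCP = 0 + 0 + 1 + 1 + 0 + 1 + 0 + 1 + 0 + 1 + 1 + 0 + 0 + 1 + 1 + 2 + 1 = 11
distinct = 153 − 11 = 142

142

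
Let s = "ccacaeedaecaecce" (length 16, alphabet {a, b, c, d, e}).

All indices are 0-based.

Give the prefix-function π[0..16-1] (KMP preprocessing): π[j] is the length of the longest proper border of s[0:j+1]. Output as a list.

[0, 1, 0, 1, 0, 0, 0, 0, 0, 0, 1, 0, 0, 1, 2, 0]

π[0] = 0
j=1 s[j]='c': π[1]=1 (border 'c')
j=2 s[j]='a': k: 1→0; π[2]=0 (border '')
j=3 s[j]='c': π[3]=1 (border 'c')
j=4 s[j]='a': k: 1→0; π[4]=0 (border '')
j=5 s[j]='e': π[5]=0 (border '')
j=6 s[j]='e': π[6]=0 (border '')
j=7 s[j]='d': π[7]=0 (border '')
j=8 s[j]='a': π[8]=0 (border '')
j=9 s[j]='e': π[9]=0 (border '')
j=10 s[j]='c': π[10]=1 (border 'c')
j=11 s[j]='a': k: 1→0; π[11]=0 (border '')
j=12 s[j]='e': π[12]=0 (border '')
j=13 s[j]='c': π[13]=1 (border 'c')
j=14 s[j]='c': π[14]=2 (border 'cc')
j=15 s[j]='e': k: 2→1→0; π[15]=0 (border '')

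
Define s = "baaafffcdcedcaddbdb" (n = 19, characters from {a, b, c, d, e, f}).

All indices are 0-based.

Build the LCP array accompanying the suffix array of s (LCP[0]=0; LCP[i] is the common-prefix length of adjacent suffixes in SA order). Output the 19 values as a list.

[0, 2, 1, 1, 0, 1, 1, 0, 1, 1, 0, 2, 1, 2, 1, 0, 0, 1, 2]

sorted suffixes:
  #0 SA[0]=1  'aaafffcdcedcaddbdb'
  #1 SA[1]=2  'aafffcdcedcaddbdb'
  #2 SA[2]=13  'addbdb'
  #3 SA[3]=3  'afffcdcedcaddbdb'
  #4 SA[4]=18  'b'
  #5 SA[5]=0  'baaafffcdcedcaddbdb'
  #6 SA[6]=16  'bdb'
  #7 SA[7]=12  'caddbdb'
  #8 SA[8]=7  'cdcedcaddbdb'
  #9 SA[9]=9  'cedcaddbdb'
  #10 SA[10]=17  'db'
  #11 SA[11]=15  'dbdb'
  #12 SA[12]=11  'dcaddbdb'
  #13 SA[13]=8  'dcedcaddbdb'
  #14 SA[14]=14  'ddbdb'
  #15 SA[15]=10  'edcaddbdb'
  #16 SA[16]=6  'fcdcedcaddbdb'
  #17 SA[17]=5  'ffcdcedcaddbdb'
  #18 SA[18]=4  'fffcdcedcaddbdb'

SA = [1, 2, 13, 3, 18, 0, 16, 12, 7, 9, 17, 15, 11, 8, 14, 10, 6, 5, 4]
i: (SA[i-1],SA[i]) lcp shared
  1: (1,2) 2 'aa'
  2: (2,13) 1 'a'
  3: (13,3) 1 'a'
  4: (3,18) 0 ''
  5: (18,0) 1 'b'
  6: (0,16) 1 'b'
  7: (16,12) 0 ''
  8: (12,7) 1 'c'
  9: (7,9) 1 'c'
  10: (9,17) 0 ''
  11: (17,15) 2 'db'
  12: (15,11) 1 'd'
  13: (11,8) 2 'dc'
  14: (8,14) 1 'd'
  15: (14,10) 0 ''
  16: (10,6) 0 ''
  17: (6,5) 1 'f'
  18: (5,4) 2 'ff'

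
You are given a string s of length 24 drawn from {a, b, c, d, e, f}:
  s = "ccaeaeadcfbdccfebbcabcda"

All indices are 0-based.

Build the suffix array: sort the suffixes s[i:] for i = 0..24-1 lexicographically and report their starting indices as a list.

rank | idx | suffix
   0 |  23 | a
   1 |  19 | abcda
   2 |   6 | adcfbdccfebbcabcda
   3 |   4 | aeadcfbdccfebbcabcda
   4 |   2 | aeaeadcfbdccfebbcabcda
   5 |  16 | bbcabcda
   6 |  17 | bcabcda
   7 |  20 | bcda
   8 |  10 | bdccfebbcabcda
   9 |  18 | cabcda
  10 |   1 | caeaeadcfbdccfebbcabcda
  11 |   0 | ccaeaeadcfbdccfebbcabcda
  12 |  12 | ccfebbcabcda
  13 |  21 | cda
  14 |   8 | cfbdccfebbcabcda
  15 |  13 | cfebbcabcda
  16 |  22 | da
  17 |  11 | dccfebbcabcda
  18 |   7 | dcfbdccfebbcabcda
  19 |   5 | eadcfbdccfebbcabcda
  20 |   3 | eaeadcfbdccfebbcabcda
  21 |  15 | ebbcabcda
  22 |   9 | fbdccfebbcabcda
  23 |  14 | febbcabcda

[23, 19, 6, 4, 2, 16, 17, 20, 10, 18, 1, 0, 12, 21, 8, 13, 22, 11, 7, 5, 3, 15, 9, 14]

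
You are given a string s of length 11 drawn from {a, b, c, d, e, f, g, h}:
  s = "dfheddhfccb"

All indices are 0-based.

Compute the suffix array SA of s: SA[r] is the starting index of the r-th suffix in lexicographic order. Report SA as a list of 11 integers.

[10, 9, 8, 4, 0, 5, 3, 7, 1, 2, 6]

rank→(start, suffix):
  0 → (10, 'b')
  1 → (9, 'cb')
  2 → (8, 'ccb')
  3 → (4, 'ddhfccb')
  4 → (0, 'dfheddhfccb')
  5 → (5, 'dhfccb')
  6 → (3, 'eddhfccb')
  7 → (7, 'fccb')
  8 → (1, 'fheddhfccb')
  9 → (2, 'heddhfccb')
  10 → (6, 'hfccb')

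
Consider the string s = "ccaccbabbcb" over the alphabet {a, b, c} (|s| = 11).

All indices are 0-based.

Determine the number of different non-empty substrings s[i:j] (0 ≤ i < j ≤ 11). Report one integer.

56

rank→(start, suffix):
  0 → (6, 'abbcb')
  1 → (2, 'accbabbcb')
  2 → (10, 'b')
  3 → (5, 'babbcb')
  4 → (7, 'bbcb')
  5 → (8, 'bcb')
  6 → (1, 'caccbabbcb')
  7 → (9, 'cb')
  8 → (4, 'cbabbcb')
  9 → (0, 'ccaccbabbcb')
  10 → (3, 'ccbabbcb')

SA = [6, 2, 10, 5, 7, 8, 1, 9, 4, 0, 3]
[i] adj suffixes → lcp
  [1] 6/2 → 1 ('a')
  [2] 2/10 → 0 ('')
  [3] 10/5 → 1 ('b')
  [4] 5/7 → 1 ('b')
  [5] 7/8 → 1 ('b')
  [6] 8/1 → 0 ('')
  [7] 1/9 → 1 ('c')
  [8] 9/4 → 2 ('cb')
  [9] 4/0 → 1 ('c')
  [10] 0/3 → 2 ('cc')

n(n+1)/2 = 11·12/2 = 66
Σ LCP = 0 + 1 + 0 + 1 + 1 + 1 + 0 + 1 + 2 + 1 + 2 = 10
distinct = 66 − 10 = 56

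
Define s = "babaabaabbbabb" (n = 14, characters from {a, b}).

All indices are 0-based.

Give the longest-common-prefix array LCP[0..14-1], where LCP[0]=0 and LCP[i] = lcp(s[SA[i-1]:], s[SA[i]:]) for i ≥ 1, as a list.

rank | idx | suffix
   0 |   3 | aabaabbbabb
   1 |   6 | aabbbabb
   2 |   1 | abaabaabbbabb
   3 |   4 | abaabbbabb
   4 |  11 | abb
   5 |   7 | abbbabb
   6 |  13 | b
   7 |   2 | baabaabbbabb
   8 |   5 | baabbbabb
   9 |   0 | babaabaabbbabb
  10 |  10 | babb
  11 |  12 | bb
  12 |   9 | bbabb
  13 |   8 | bbbabb

SA = [3, 6, 1, 4, 11, 7, 13, 2, 5, 0, 10, 12, 9, 8]
rank  pair      lcp
   1  s[3:],s[6:]  3  'aab'
   2  s[6:],s[1:]  1  'a'
   3  s[1:],s[4:]  5  'abaab'
   4  s[4:],s[11:]  2  'ab'
   5  s[11:],s[7:]  3  'abb'
   6  s[7:],s[13:]  0  ''
   7  s[13:],s[2:]  1  'b'
   8  s[2:],s[5:]  4  'baab'
   9  s[5:],s[0:]  2  'ba'
  10  s[0:],s[10:]  3  'bab'
  11  s[10:],s[12:]  1  'b'
  12  s[12:],s[9:]  2  'bb'
  13  s[9:],s[8:]  2  'bb'

[0, 3, 1, 5, 2, 3, 0, 1, 4, 2, 3, 1, 2, 2]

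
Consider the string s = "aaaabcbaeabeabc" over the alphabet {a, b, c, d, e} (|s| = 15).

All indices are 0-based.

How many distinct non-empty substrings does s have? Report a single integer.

rank | idx | suffix
   0 |   0 | aaaabcbaeabeabc
   1 |   1 | aaabcbaeabeabc
   2 |   2 | aabcbaeabeabc
   3 |  12 | abc
   4 |   3 | abcbaeabeabc
   5 |   9 | abeabc
   6 |   7 | aeabeabc
   7 |   6 | baeabeabc
   8 |  13 | bc
   9 |   4 | bcbaeabeabc
  10 |  10 | beabc
  11 |  14 | c
  12 |   5 | cbaeabeabc
  13 |  11 | eabc
  14 |   8 | eabeabc

SA = [0, 1, 2, 12, 3, 9, 7, 6, 13, 4, 10, 14, 5, 11, 8]
rank  pair      lcp
   1  s[0:],s[1:]  3  'aaa'
   2  s[1:],s[2:]  2  'aa'
   3  s[2:],s[12:]  1  'a'
   4  s[12:],s[3:]  3  'abc'
   5  s[3:],s[9:]  2  'ab'
   6  s[9:],s[7:]  1  'a'
   7  s[7:],s[6:]  0  ''
   8  s[6:],s[13:]  1  'b'
   9  s[13:],s[4:]  2  'bc'
  10  s[4:],s[10:]  1  'b'
  11  s[10:],s[14:]  0  ''
  12  s[14:],s[5:]  1  'c'
  13  s[5:],s[11:]  0  ''
  14  s[11:],s[8:]  3  'eab'

n(n+1)/2 = 15·16/2 = 120
Σ LCP = 0 + 3 + 2 + 1 + 3 + 2 + 1 + 0 + 1 + 2 + 1 + 0 + 1 + 0 + 3 = 20
distinct = 120 − 20 = 100

100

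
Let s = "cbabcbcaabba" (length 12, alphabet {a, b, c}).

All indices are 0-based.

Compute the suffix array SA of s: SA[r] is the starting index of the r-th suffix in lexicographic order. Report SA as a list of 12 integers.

sorted suffixes:
  #0 SA[0]=11  'a'
  #1 SA[1]=7  'aabba'
  #2 SA[2]=8  'abba'
  #3 SA[3]=2  'abcbcaabba'
  #4 SA[4]=10  'ba'
  #5 SA[5]=1  'babcbcaabba'
  #6 SA[6]=9  'bba'
  #7 SA[7]=5  'bcaabba'
  #8 SA[8]=3  'bcbcaabba'
  #9 SA[9]=6  'caabba'
  #10 SA[10]=0  'cbabcbcaabba'
  #11 SA[11]=4  'cbcaabba'

[11, 7, 8, 2, 10, 1, 9, 5, 3, 6, 0, 4]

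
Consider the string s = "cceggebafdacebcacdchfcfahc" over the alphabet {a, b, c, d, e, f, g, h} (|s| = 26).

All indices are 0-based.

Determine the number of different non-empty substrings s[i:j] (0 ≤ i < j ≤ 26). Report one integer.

330

sorted suffixes:
  #0 SA[0]=15  'acdchfcfahc'
  #1 SA[1]=10  'acebcacdchfcfahc'
  #2 SA[2]=7  'afdacebcacdchfcfahc'
  #3 SA[3]=23  'ahc'
  #4 SA[4]=6  'bafdacebcacdchfcfahc'
  #5 SA[5]=13  'bcacdchfcfahc'
  #6 SA[6]=25  'c'
  #7 SA[7]=14  'cacdchfcfahc'
  #8 SA[8]=0  'cceggebafdacebcacdchfcfahc'
  #9 SA[9]=16  'cdchfcfahc'
  #10 SA[10]=11  'cebcacdchfcfahc'
  #11 SA[11]=1  'ceggebafdacebcacdchfcfahc'
  #12 SA[12]=21  'cfahc'
  #13 SA[13]=18  'chfcfahc'
  #14 SA[14]=9  'dacebcacdchfcfahc'
  #15 SA[15]=17  'dchfcfahc'
  #16 SA[16]=5  'ebafdacebcacdchfcfahc'
  #17 SA[17]=12  'ebcacdchfcfahc'
  #18 SA[18]=2  'eggebafdacebcacdchfcfahc'
  #19 SA[19]=22  'fahc'
  #20 SA[20]=20  'fcfahc'
  #21 SA[21]=8  'fdacebcacdchfcfahc'
  #22 SA[22]=4  'gebafdacebcacdchfcfahc'
  #23 SA[23]=3  'ggebafdacebcacdchfcfahc'
  #24 SA[24]=24  'hc'
  #25 SA[25]=19  'hfcfahc'

SA = [15, 10, 7, 23, 6, 13, 25, 14, 0, 16, 11, 1, 21, 18, 9, 17, 5, 12, 2, 22, 20, 8, 4, 3, 24, 19]
i: (SA[i-1],SA[i]) lcp shared
  1: (15,10) 2 'ac'
  2: (10,7) 1 'a'
  3: (7,23) 1 'a'
  4: (23,6) 0 ''
  5: (6,13) 1 'b'
  6: (13,25) 0 ''
  7: (25,14) 1 'c'
  8: (14,0) 1 'c'
  9: (0,16) 1 'c'
  10: (16,11) 1 'c'
  11: (11,1) 2 'ce'
  12: (1,21) 1 'c'
  13: (21,18) 1 'c'
  14: (18,9) 0 ''
  15: (9,17) 1 'd'
  16: (17,5) 0 ''
  17: (5,12) 2 'eb'
  18: (12,2) 1 'e'
  19: (2,22) 0 ''
  20: (22,20) 1 'f'
  21: (20,8) 1 'f'
  22: (8,4) 0 ''
  23: (4,3) 1 'g'
  24: (3,24) 0 ''
  25: (24,19) 1 'h'

n(n+1)/2 = 26·27/2 = 351
Σ LCP = 0 + 2 + 1 + 1 + 0 + 1 + 0 + 1 + 1 + 1 + 1 + 2 + 1 + 1 + 0 + 1 + 0 + 2 + 1 + 0 + 1 + 1 + 0 + 1 + 0 + 1 = 21
distinct = 351 − 21 = 330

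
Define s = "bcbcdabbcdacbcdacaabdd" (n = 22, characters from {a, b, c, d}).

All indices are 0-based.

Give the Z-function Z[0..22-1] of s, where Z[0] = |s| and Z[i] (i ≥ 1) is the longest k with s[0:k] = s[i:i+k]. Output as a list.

Z[0]=22
i=1: outside box; Z[1]=0
i=2: outside box; Z[2]=2 grow→box=[2,4)
i=3: min(r-i=1, Z[1]=0)=0; Z[3]=0
i=4: outside box; Z[4]=0
i=5: outside box; Z[5]=0
i=6: outside box; Z[6]=1 grow→box=[6,7)
i=7: outside box; Z[7]=2 grow→box=[7,9)
i=8: min(r-i=1, Z[1]=0)=0; Z[8]=0
i=9: outside box; Z[9]=0
i=10: outside box; Z[10]=0
i=11: outside box; Z[11]=0
i=12: outside box; Z[12]=2 grow→box=[12,14)
i=13: min(r-i=1, Z[1]=0)=0; Z[13]=0
i=14: outside box; Z[14]=0
i=15: outside box; Z[15]=0
i=16: outside box; Z[16]=0
i=17: outside box; Z[17]=0
i=18: outside box; Z[18]=0
i=19: outside box; Z[19]=1 grow→box=[19,20)
i=20: outside box; Z[20]=0
i=21: outside box; Z[21]=0

[22, 0, 2, 0, 0, 0, 1, 2, 0, 0, 0, 0, 2, 0, 0, 0, 0, 0, 0, 1, 0, 0]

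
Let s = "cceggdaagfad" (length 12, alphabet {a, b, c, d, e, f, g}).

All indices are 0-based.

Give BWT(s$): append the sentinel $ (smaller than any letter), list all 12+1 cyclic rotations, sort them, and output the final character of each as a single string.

ddfa$cagcggae

rank  rotation       last
    0  $cceggdaagfad  d
    1  aagfad$cceggd  d
    2  ad$cceggdaagf  f
    3  agfad$cceggda  a
    4  cceggdaagfad$  $
    5  ceggdaagfad$c  c
    6  d$cceggdaagfa  a
    7  daagfad$ccegg  g
    8  eggdaagfad$cc  c
    9  fad$cceggdaag  g
   10  gdaagfad$cceg  g
   11  gfad$cceggdaa  a
   12  ggdaagfad$cce  e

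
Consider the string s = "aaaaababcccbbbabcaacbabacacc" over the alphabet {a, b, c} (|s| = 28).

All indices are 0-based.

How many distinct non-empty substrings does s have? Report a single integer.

sorted suffixes:
  #0 SA[0]=0  'aaaaababcccbbbabcaacbabacacc'
  #1 SA[1]=1  'aaaababcccbbbabcaacbabacacc'
  #2 SA[2]=2  'aaababcccbbbabcaacbabacacc'
  #3 SA[3]=3  'aababcccbbbabcaacbabacacc'
  #4 SA[4]=17  'aacbabacacc'
  #5 SA[5]=4  'ababcccbbbabcaacbabacacc'
  #6 SA[6]=21  'abacacc'
  #7 SA[7]=14  'abcaacbabacacc'
  #8 SA[8]=6  'abcccbbbabcaacbabacacc'
  #9 SA[9]=23  'acacc'
  #10 SA[10]=18  'acbabacacc'
  #11 SA[11]=25  'acc'
  #12 SA[12]=20  'babacacc'
  #13 SA[13]=13  'babcaacbabacacc'
  #14 SA[14]=5  'babcccbbbabcaacbabacacc'
  #15 SA[15]=22  'bacacc'
  #16 SA[16]=12  'bbabcaacbabacacc'
  #17 SA[17]=11  'bbbabcaacbabacacc'
  #18 SA[18]=15  'bcaacbabacacc'
  #19 SA[19]=7  'bcccbbbabcaacbabacacc'
  #20 SA[20]=27  'c'
  #21 SA[21]=16  'caacbabacacc'
  #22 SA[22]=24  'cacc'
  #23 SA[23]=19  'cbabacacc'
  #24 SA[24]=10  'cbbbabcaacbabacacc'
  #25 SA[25]=26  'cc'
  #26 SA[26]=9  'ccbbbabcaacbabacacc'
  #27 SA[27]=8  'cccbbbabcaacbabacacc'

SA = [0, 1, 2, 3, 17, 4, 21, 14, 6, 23, 18, 25, 20, 13, 5, 22, 12, 11, 15, 7, 27, 16, 24, 19, 10, 26, 9, 8]
rank  pair      lcp
   1  s[0:],s[1:]  4  'aaaa'
   2  s[1:],s[2:]  3  'aaa'
   3  s[2:],s[3:]  2  'aa'
   4  s[3:],s[17:]  2  'aa'
   5  s[17:],s[4:]  1  'a'
   6  s[4:],s[21:]  3  'aba'
   7  s[21:],s[14:]  2  'ab'
   8  s[14:],s[6:]  3  'abc'
   9  s[6:],s[23:]  1  'a'
  10  s[23:],s[18:]  2  'ac'
  11  s[18:],s[25:]  2  'ac'
  12  s[25:],s[20:]  0  ''
  13  s[20:],s[13:]  3  'bab'
  14  s[13:],s[5:]  4  'babc'
  15  s[5:],s[22:]  2  'ba'
  16  s[22:],s[12:]  1  'b'
  17  s[12:],s[11:]  2  'bb'
  18  s[11:],s[15:]  1  'b'
  19  s[15:],s[7:]  2  'bc'
  20  s[7:],s[27:]  0  ''
  21  s[27:],s[16:]  1  'c'
  22  s[16:],s[24:]  2  'ca'
  23  s[24:],s[19:]  1  'c'
  24  s[19:],s[10:]  2  'cb'
  25  s[10:],s[26:]  1  'c'
  26  s[26:],s[9:]  2  'cc'
  27  s[9:],s[8:]  2  'cc'

n(n+1)/2 = 28·29/2 = 406
Σ LCP = 0 + 4 + 3 + 2 + 2 + 1 + 3 + 2 + 3 + 1 + 2 + 2 + 0 + 3 + 4 + 2 + 1 + 2 + 1 + 2 + 0 + 1 + 2 + 1 + 2 + 1 + 2 + 2 = 51
distinct = 406 − 51 = 355

355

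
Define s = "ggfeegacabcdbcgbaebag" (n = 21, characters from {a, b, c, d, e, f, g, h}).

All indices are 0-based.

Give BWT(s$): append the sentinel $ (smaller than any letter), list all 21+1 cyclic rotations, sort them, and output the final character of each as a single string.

gcgbbgeadabbcafegaecg$

rank  rotation                last
    0  $ggfeegacabcdbcgbaebag  g
    1  abcdbcgbaebag$ggfeegac  c
    2  acabcdbcgbaebag$ggfeeg  g
    3  aebag$ggfeegacabcdbcgb  b
    4  ag$ggfeegacabcdbcgbaeb  b
    5  baebag$ggfeegacabcdbcg  g
    6  bag$ggfeegacabcdbcgbae  e
    7  bcdbcgbaebag$ggfeegaca  a
    8  bcgbaebag$ggfeegacabcd  d
    9  cabcdbcgbaebag$ggfeega  a
   10  cdbcgbaebag$ggfeegacab  b
   11  cgbaebag$ggfeegacabcdb  b
   12  dbcgbaebag$ggfeegacabc  c
   13  ebag$ggfeegacabcdbcgba  a
   14  eegacabcdbcgbaebag$ggf  f
   15  egacabcdbcgbaebag$ggfe  e
   16  feegacabcdbcgbaebag$gg  g
   17  g$ggfeegacabcdbcgbaeba  a
   18  gacabcdbcgbaebag$ggfee  e
   19  gbaebag$ggfeegacabcdbc  c
   20  gfeegacabcdbcgbaebag$g  g
   21  ggfeegacabcdbcgbaebag$  $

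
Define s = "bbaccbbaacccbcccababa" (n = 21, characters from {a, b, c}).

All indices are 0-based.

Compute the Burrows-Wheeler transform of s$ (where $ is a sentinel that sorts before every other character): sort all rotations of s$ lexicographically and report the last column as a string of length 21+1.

abbbcbaababc$cccccacba

rank  rotation                last
    0  $bbaccbbaacccbcccababa  a
    1  a$bbaccbbaacccbcccabab  b
    2  aacccbcccababa$bbaccbb  b
    3  aba$bbaccbbaacccbcccab  b
    4  ababa$bbaccbbaacccbccc  c
    5  accbbaacccbcccababa$bb  b
    6  acccbcccababa$bbaccbba  a
    7  ba$bbaccbbaacccbcccaba  a
    8  baacccbcccababa$bbaccb  b
    9  baba$bbaccbbaacccbccca  a
   10  baccbbaacccbcccababa$b  b
   11  bbaacccbcccababa$bbacc  c
   12  bbaccbbaacccbcccababa$  $
   13  bcccababa$bbaccbbaaccc  c
   14  cababa$bbaccbbaacccbcc  c
   15  cbbaacccbcccababa$bbac  c
   16  cbcccababa$bbaccbbaacc  c
   17  ccababa$bbaccbbaacccbc  c
   18  ccbbaacccbcccababa$bba  a
   19  ccbcccababa$bbaccbbaac  c
   20  cccababa$bbaccbbaacccb  b
   21  cccbcccababa$bbaccbbaa  a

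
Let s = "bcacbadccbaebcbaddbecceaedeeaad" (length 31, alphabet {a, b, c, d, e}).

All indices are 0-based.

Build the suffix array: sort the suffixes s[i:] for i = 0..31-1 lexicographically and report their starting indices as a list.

sorted suffixes:
  #0 SA[0]=28  'aad'
  #1 SA[1]=2  'acbadccbaebcbaddbecceaedeeaad'
  #2 SA[2]=29  'ad'
  #3 SA[3]=5  'adccbaebcbaddbecceaedeeaad'
  #4 SA[4]=15  'addbecceaedeeaad'
  #5 SA[5]=10  'aebcbaddbecceaedeeaad'
  #6 SA[6]=23  'aedeeaad'
  #7 SA[7]=4  'badccbaebcbaddbecceaedeeaad'
  #8 SA[8]=14  'baddbecceaedeeaad'
  #9 SA[9]=9  'baebcbaddbecceaedeeaad'
  #10 SA[10]=0  'bcacbadccbaebcbaddbecceaedeeaad'
  #11 SA[11]=12  'bcbaddbecceaedeeaad'
  #12 SA[12]=18  'becceaedeeaad'
  #13 SA[13]=1  'cacbadccbaebcbaddbecceaedeeaad'
  #14 SA[14]=3  'cbadccbaebcbaddbecceaedeeaad'
  #15 SA[15]=13  'cbaddbecceaedeeaad'
  #16 SA[16]=8  'cbaebcbaddbecceaedeeaad'
  #17 SA[17]=7  'ccbaebcbaddbecceaedeeaad'
  #18 SA[18]=20  'cceaedeeaad'
  #19 SA[19]=21  'ceaedeeaad'
  #20 SA[20]=30  'd'
  #21 SA[21]=17  'dbecceaedeeaad'
  #22 SA[22]=6  'dccbaebcbaddbecceaedeeaad'
  #23 SA[23]=16  'ddbecceaedeeaad'
  #24 SA[24]=25  'deeaad'
  #25 SA[25]=27  'eaad'
  #26 SA[26]=22  'eaedeeaad'
  #27 SA[27]=11  'ebcbaddbecceaedeeaad'
  #28 SA[28]=19  'ecceaedeeaad'
  #29 SA[29]=24  'edeeaad'
  #30 SA[30]=26  'eeaad'

[28, 2, 29, 5, 15, 10, 23, 4, 14, 9, 0, 12, 18, 1, 3, 13, 8, 7, 20, 21, 30, 17, 6, 16, 25, 27, 22, 11, 19, 24, 26]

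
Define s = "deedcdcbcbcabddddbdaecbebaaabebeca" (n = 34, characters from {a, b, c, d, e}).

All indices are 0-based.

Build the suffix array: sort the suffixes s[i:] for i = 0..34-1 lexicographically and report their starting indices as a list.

[33, 25, 26, 11, 27, 19, 24, 9, 7, 17, 12, 22, 28, 30, 32, 10, 8, 6, 21, 4, 18, 16, 5, 3, 15, 14, 13, 0, 23, 29, 31, 20, 2, 1]

rank | idx | suffix
   0 |  33 | a
   1 |  25 | aaabebeca
   2 |  26 | aabebeca
   3 |  11 | abddddbdaecbebaaabebeca
   4 |  27 | abebeca
   5 |  19 | aecbebaaabebeca
   6 |  24 | baaabebeca
   7 |   9 | bcabddddbdaecbebaaabebeca
   8 |   7 | bcbcabddddbdaecbebaaabebeca
   9 |  17 | bdaecbebaaabebeca
  10 |  12 | bddddbdaecbebaaabebeca
  11 |  22 | bebaaabebeca
  12 |  28 | bebeca
  13 |  30 | beca
  14 |  32 | ca
  15 |  10 | cabddddbdaecbebaaabebeca
  16 |   8 | cbcabddddbdaecbebaaabebeca
  17 |   6 | cbcbcabddddbdaecbebaaabebeca
  18 |  21 | cbebaaabebeca
  19 |   4 | cdcbcbcabddddbdaecbebaaabebeca
  20 |  18 | daecbebaaabebeca
  21 |  16 | dbdaecbebaaabebeca
  22 |   5 | dcbcbcabddddbdaecbebaaabebeca
  23 |   3 | dcdcbcbcabddddbdaecbebaaabebeca
  24 |  15 | ddbdaecbebaaabebeca
  25 |  14 | dddbdaecbebaaabebeca
  26 |  13 | ddddbdaecbebaaabebeca
  27 |   0 | deedcdcbcbcabddddbdaecbebaaabebeca
  28 |  23 | ebaaabebeca
  29 |  29 | ebeca
  30 |  31 | eca
  31 |  20 | ecbebaaabebeca
  32 |   2 | edcdcbcbcabddddbdaecbebaaabebeca
  33 |   1 | eedcdcbcbcabddddbdaecbebaaabebeca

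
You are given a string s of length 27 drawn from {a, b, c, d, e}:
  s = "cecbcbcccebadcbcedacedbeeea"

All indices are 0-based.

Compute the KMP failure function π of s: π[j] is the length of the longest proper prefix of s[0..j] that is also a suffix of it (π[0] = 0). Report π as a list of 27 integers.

[0, 0, 1, 0, 1, 0, 1, 1, 1, 2, 0, 0, 0, 1, 0, 1, 2, 0, 0, 1, 2, 0, 0, 0, 0, 0, 0]

π[0] = 0
j=1 s[j]='e': π[1]=0 (border '')
j=2 s[j]='c': π[2]=1 (border 'c')
j=3 s[j]='b': k: 1→0; π[3]=0 (border '')
j=4 s[j]='c': π[4]=1 (border 'c')
j=5 s[j]='b': k: 1→0; π[5]=0 (border '')
j=6 s[j]='c': π[6]=1 (border 'c')
j=7 s[j]='c': k: 1→0; π[7]=1 (border 'c')
j=8 s[j]='c': k: 1→0; π[8]=1 (border 'c')
j=9 s[j]='e': π[9]=2 (border 'ce')
j=10 s[j]='b': k: 2→0; π[10]=0 (border '')
j=11 s[j]='a': π[11]=0 (border '')
j=12 s[j]='d': π[12]=0 (border '')
j=13 s[j]='c': π[13]=1 (border 'c')
j=14 s[j]='b': k: 1→0; π[14]=0 (border '')
j=15 s[j]='c': π[15]=1 (border 'c')
j=16 s[j]='e': π[16]=2 (border 'ce')
j=17 s[j]='d': k: 2→0; π[17]=0 (border '')
j=18 s[j]='a': π[18]=0 (border '')
j=19 s[j]='c': π[19]=1 (border 'c')
j=20 s[j]='e': π[20]=2 (border 'ce')
j=21 s[j]='d': k: 2→0; π[21]=0 (border '')
j=22 s[j]='b': π[22]=0 (border '')
j=23 s[j]='e': π[23]=0 (border '')
j=24 s[j]='e': π[24]=0 (border '')
j=25 s[j]='e': π[25]=0 (border '')
j=26 s[j]='a': π[26]=0 (border '')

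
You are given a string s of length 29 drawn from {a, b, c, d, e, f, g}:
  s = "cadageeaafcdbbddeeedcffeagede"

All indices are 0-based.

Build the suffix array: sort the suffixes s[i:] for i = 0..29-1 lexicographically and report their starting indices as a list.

rank→(start, suffix):
  0 → (7, 'aafcdbbddeeedcffeagede')
  1 → (1, 'adageeaafcdbbddeeedcffeagede')
  2 → (8, 'afcdbbddeeedcffeagede')
  3 → (24, 'agede')
  4 → (3, 'ageeaafcdbbddeeedcffeagede')
  5 → (12, 'bbddeeedcffeagede')
  6 → (13, 'bddeeedcffeagede')
  7 → (0, 'cadageeaafcdbbddeeedcffeagede')
  8 → (10, 'cdbbddeeedcffeagede')
  9 → (20, 'cffeagede')
  10 → (2, 'dageeaafcdbbddeeedcffeagede')
  11 → (11, 'dbbddeeedcffeagede')
  12 → (19, 'dcffeagede')
  13 → (14, 'ddeeedcffeagede')
  14 → (27, 'de')
  15 → (15, 'deeedcffeagede')
  16 → (28, 'e')
  17 → (6, 'eaafcdbbddeeedcffeagede')
  18 → (23, 'eagede')
  19 → (18, 'edcffeagede')
  20 → (26, 'ede')
  21 → (5, 'eeaafcdbbddeeedcffeagede')
  22 → (17, 'eedcffeagede')
  23 → (16, 'eeedcffeagede')
  24 → (9, 'fcdbbddeeedcffeagede')
  25 → (22, 'feagede')
  26 → (21, 'ffeagede')
  27 → (25, 'gede')
  28 → (4, 'geeaafcdbbddeeedcffeagede')

[7, 1, 8, 24, 3, 12, 13, 0, 10, 20, 2, 11, 19, 14, 27, 15, 28, 6, 23, 18, 26, 5, 17, 16, 9, 22, 21, 25, 4]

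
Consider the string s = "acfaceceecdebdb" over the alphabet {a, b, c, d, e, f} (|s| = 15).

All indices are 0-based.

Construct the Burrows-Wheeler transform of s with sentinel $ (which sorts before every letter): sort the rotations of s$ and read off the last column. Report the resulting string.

rank  rotation          last
    0  $acfaceceecdebdb  b
    1  aceceecdebdb$acf  f
    2  acfaceceecdebdb$  $
    3  b$acfaceceecdebd  d
    4  bdb$acfaceceecde  e
    5  cdebdb$acfacecee  e
    6  ceceecdebdb$acfa  a
    7  ceecdebdb$acface  e
    8  cfaceceecdebdb$a  a
    9  db$acfaceceecdeb  b
   10  debdb$acfaceceec  c
   11  ebdb$acfaceceecd  d
   12  ecdebdb$acfacece  e
   13  eceecdebdb$acfac  c
   14  eecdebdb$acfacec  c
   15  faceceecdebdb$ac  c

bf$deeaeabcdeccc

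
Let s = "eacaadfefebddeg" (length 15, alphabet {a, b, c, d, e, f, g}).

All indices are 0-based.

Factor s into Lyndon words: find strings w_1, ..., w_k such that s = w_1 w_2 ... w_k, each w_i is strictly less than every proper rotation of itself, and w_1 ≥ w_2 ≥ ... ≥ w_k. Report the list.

["e", "ac", "aadfefebddeg"]

emit factor 1: 'e' (i=0, period=1)
emit factor 2: 'ac' (i=1, period=2)
emit factor 3: 'aadfefebddeg' (i=3, period=12)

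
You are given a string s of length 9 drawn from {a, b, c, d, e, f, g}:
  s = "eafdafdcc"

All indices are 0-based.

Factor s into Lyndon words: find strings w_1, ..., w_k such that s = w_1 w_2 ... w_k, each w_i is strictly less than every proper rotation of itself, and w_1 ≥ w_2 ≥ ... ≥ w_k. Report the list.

emit factor 1: 'e' (i=0, period=1)
emit factor 2: 'afdafdcc' (i=1, period=8)

["e", "afdafdcc"]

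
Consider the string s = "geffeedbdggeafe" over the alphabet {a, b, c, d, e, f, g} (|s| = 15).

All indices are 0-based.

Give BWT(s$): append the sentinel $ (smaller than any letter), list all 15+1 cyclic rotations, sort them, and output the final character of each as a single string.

rank  rotation          last
    0  $geffeedbdggeafe  e
    1  afe$geffeedbdgge  e
    2  bdggeafe$geffeed  d
    3  dbdggeafe$geffee  e
    4  dggeafe$geffeedb  b
    5  e$geffeedbdggeaf  f
    6  eafe$geffeedbdgg  g
    7  edbdggeafe$geffe  e
    8  eedbdggeafe$geff  f
    9  effeedbdggeafe$g  g
   10  fe$geffeedbdggea  a
   11  feedbdggeafe$gef  f
   12  ffeedbdggeafe$ge  e
   13  geafe$geffeedbdg  g
   14  geffeedbdggeafe$  $
   15  ggeafe$geffeedbd  d

eedebfgefgafeg$d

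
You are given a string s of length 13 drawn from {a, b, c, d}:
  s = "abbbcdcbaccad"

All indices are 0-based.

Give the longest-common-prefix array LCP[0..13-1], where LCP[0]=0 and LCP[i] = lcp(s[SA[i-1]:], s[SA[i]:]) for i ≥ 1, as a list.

rank | idx | suffix
   0 |   0 | abbbcdcbaccad
   1 |   8 | accad
   2 |  11 | ad
   3 |   7 | baccad
   4 |   1 | bbbcdcbaccad
   5 |   2 | bbcdcbaccad
   6 |   3 | bcdcbaccad
   7 |  10 | cad
   8 |   6 | cbaccad
   9 |   9 | ccad
  10 |   4 | cdcbaccad
  11 |  12 | d
  12 |   5 | dcbaccad

SA = [0, 8, 11, 7, 1, 2, 3, 10, 6, 9, 4, 12, 5]
i: (SA[i-1],SA[i]) lcp shared
  1: (0,8) 1 'a'
  2: (8,11) 1 'a'
  3: (11,7) 0 ''
  4: (7,1) 1 'b'
  5: (1,2) 2 'bb'
  6: (2,3) 1 'b'
  7: (3,10) 0 ''
  8: (10,6) 1 'c'
  9: (6,9) 1 'c'
  10: (9,4) 1 'c'
  11: (4,12) 0 ''
  12: (12,5) 1 'd'

[0, 1, 1, 0, 1, 2, 1, 0, 1, 1, 1, 0, 1]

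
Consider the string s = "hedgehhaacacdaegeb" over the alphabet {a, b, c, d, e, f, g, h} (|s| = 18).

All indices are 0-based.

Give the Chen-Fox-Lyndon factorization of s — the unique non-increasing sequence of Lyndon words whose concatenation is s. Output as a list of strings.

emit factor 1: 'h' (i=0, period=1)
emit factor 2: 'e' (i=1, period=1)
emit factor 3: 'dgehh' (i=2, period=5)
emit factor 4: 'aacacdaegeb' (i=7, period=11)

["h", "e", "dgehh", "aacacdaegeb"]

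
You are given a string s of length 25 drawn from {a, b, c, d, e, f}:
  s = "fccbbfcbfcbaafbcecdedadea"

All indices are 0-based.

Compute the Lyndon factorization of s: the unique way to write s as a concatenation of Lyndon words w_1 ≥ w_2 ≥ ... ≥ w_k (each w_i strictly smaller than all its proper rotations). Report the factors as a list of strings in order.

emit factor 1: 'f' (i=0, period=1)
emit factor 2: 'c' (i=1, period=1)
emit factor 3: 'c' (i=2, period=1)
emit factor 4: 'bbfcbfc' (i=3, period=7)
emit factor 5: 'b' (i=10, period=1)
emit factor 6: 'aafbcecdedade' (i=11, period=13)
emit factor 7: 'a' (i=24, period=1)

["f", "c", "c", "bbfcbfc", "b", "aafbcecdedade", "a"]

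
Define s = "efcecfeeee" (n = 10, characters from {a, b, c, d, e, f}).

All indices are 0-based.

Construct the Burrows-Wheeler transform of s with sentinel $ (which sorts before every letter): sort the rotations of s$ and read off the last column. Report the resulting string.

efeeceef$ec

rank  rotation     last
    0  $efcecfeeee  e
    1  cecfeeee$ef  f
    2  cfeeee$efce  e
    3  e$efcecfeee  e
    4  ecfeeee$efc  c
    5  ee$efcecfee  e
    6  eee$efcecfe  e
    7  eeee$efcecf  f
    8  efcecfeeee$  $
    9  fcecfeeee$e  e
   10  feeee$efcec  c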